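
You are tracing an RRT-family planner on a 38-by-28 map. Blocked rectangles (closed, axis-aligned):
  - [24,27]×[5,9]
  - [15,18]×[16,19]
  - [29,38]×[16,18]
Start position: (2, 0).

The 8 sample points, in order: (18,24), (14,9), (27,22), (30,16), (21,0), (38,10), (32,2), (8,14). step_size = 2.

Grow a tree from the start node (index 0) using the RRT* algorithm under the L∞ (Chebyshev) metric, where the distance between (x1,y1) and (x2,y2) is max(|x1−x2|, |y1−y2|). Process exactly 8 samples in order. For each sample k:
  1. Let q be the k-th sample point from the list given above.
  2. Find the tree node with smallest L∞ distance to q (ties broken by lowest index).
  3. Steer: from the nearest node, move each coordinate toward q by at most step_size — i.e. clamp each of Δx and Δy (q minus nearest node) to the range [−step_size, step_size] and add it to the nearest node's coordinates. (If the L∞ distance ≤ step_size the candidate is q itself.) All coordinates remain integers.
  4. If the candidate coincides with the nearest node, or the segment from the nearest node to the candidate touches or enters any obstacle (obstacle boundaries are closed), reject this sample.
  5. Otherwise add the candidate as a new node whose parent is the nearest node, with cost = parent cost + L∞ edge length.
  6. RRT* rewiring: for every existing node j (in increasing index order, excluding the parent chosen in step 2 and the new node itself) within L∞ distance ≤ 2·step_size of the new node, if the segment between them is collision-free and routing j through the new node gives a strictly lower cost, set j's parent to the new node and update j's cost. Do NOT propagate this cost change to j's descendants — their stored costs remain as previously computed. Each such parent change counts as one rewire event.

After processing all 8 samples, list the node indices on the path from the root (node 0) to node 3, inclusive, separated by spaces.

1. q=(18,24) nearest=0 d=24 new=(4,2) → add node 1 parent=0 cost=2
2. q=(14,9) nearest=1 d=10 new=(6,4) → add node 2 parent=1 cost=4
3. q=(27,22) nearest=2 d=21 new=(8,6) → add node 3 parent=2 cost=6
4. q=(30,16) nearest=3 d=22 new=(10,8) → add node 4 parent=3 cost=8
5. q=(21,0) nearest=4 d=11 new=(12,6) → add node 5 parent=4 cost=10
6. q=(38,10) nearest=5 d=26 new=(14,8) → add node 6 parent=5 cost=12
7. q=(32,2) nearest=6 d=18 new=(16,6) → add node 7 parent=6 cost=14
8. q=(8,14) nearest=4 d=6 new=(8,10) → add node 8 parent=4 cost=10

Path: 0 1 2 3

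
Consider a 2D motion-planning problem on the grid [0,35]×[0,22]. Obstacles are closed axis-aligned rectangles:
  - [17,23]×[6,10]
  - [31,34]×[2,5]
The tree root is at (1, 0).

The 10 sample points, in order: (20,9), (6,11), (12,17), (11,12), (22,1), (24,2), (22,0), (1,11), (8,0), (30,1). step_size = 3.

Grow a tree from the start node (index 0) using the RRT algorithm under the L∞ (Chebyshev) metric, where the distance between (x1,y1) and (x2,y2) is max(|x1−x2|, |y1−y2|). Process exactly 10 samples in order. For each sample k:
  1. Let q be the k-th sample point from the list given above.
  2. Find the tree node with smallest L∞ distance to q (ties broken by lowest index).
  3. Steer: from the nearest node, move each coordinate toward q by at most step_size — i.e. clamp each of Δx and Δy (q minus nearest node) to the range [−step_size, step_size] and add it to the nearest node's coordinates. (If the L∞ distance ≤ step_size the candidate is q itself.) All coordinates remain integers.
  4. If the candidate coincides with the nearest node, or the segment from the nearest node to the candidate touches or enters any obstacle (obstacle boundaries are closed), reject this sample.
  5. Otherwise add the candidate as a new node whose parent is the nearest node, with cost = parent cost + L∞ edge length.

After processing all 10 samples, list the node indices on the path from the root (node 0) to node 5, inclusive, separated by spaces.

1. q=(20,9) nearest=0 d=19 new=(4,3) → add node 1 parent=0 cost=3
2. q=(6,11) nearest=1 d=8 new=(6,6) → add node 2 parent=1 cost=6
3. q=(12,17) nearest=2 d=11 new=(9,9) → add node 3 parent=2 cost=9
4. q=(11,12) nearest=3 d=3 new=(11,12) → add node 4 parent=3 cost=12
5. q=(22,1) nearest=4 d=11 new=(14,9) → add node 5 parent=4 cost=15
6. q=(24,2) nearest=5 d=10 new=(17,6) → blocked by [17,23]×[6,10], reject
7. q=(22,0) nearest=5 d=9 new=(17,6) → blocked by [17,23]×[6,10], reject
8. q=(1,11) nearest=2 d=5 new=(3,9) → add node 6 parent=2 cost=9
9. q=(8,0) nearest=1 d=4 new=(7,0) → add node 7 parent=1 cost=6
10. q=(30,1) nearest=5 d=16 new=(17,6) → blocked by [17,23]×[6,10], reject

Path: 0 1 2 3 4 5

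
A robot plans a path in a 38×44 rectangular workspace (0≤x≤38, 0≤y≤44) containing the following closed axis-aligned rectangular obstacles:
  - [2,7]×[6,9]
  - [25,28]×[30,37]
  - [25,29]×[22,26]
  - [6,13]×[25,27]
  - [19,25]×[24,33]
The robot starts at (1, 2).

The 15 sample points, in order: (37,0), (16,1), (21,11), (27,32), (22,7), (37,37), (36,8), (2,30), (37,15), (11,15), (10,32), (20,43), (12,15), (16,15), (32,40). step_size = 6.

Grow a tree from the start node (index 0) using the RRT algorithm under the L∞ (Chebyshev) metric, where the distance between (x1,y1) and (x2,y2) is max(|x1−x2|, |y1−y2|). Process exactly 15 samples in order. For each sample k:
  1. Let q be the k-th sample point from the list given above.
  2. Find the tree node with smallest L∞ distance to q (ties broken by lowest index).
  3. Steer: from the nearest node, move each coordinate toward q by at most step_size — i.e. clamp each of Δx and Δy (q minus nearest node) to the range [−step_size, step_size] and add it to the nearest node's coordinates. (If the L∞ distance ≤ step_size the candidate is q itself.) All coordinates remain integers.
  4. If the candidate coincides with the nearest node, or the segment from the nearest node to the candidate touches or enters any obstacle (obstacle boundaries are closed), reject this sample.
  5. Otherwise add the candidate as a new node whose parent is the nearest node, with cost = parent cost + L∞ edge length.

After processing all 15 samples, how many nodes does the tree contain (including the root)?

1. q=(37,0) nearest=0 d=36 new=(7,0) → add node 1 parent=0 cost=6
2. q=(16,1) nearest=1 d=9 new=(13,1) → add node 2 parent=1 cost=12
3. q=(21,11) nearest=2 d=10 new=(19,7) → add node 3 parent=2 cost=18
4. q=(27,32) nearest=3 d=25 new=(25,13) → add node 4 parent=3 cost=24
5. q=(22,7) nearest=3 d=3 new=(22,7) → add node 5 parent=3 cost=21
6. q=(37,37) nearest=4 d=24 new=(31,19) → add node 6 parent=4 cost=30
7. q=(36,8) nearest=4 d=11 new=(31,8) → add node 7 parent=4 cost=30
8. q=(2,30) nearest=3 d=23 new=(13,13) → add node 8 parent=3 cost=24
9. q=(37,15) nearest=6 d=6 new=(37,15) → add node 9 parent=6 cost=36
10. q=(11,15) nearest=8 d=2 new=(11,15) → add node 10 parent=8 cost=26
11. q=(10,32) nearest=10 d=17 new=(10,21) → add node 11 parent=10 cost=32
12. q=(20,43) nearest=11 d=22 new=(16,27) → add node 12 parent=11 cost=38
13. q=(12,15) nearest=10 d=1 new=(12,15) → add node 13 parent=10 cost=27
14. q=(16,15) nearest=8 d=3 new=(16,15) → add node 14 parent=8 cost=27
15. q=(32,40) nearest=12 d=16 new=(22,33) → blocked by [19,25]×[24,33], reject

Node count: 15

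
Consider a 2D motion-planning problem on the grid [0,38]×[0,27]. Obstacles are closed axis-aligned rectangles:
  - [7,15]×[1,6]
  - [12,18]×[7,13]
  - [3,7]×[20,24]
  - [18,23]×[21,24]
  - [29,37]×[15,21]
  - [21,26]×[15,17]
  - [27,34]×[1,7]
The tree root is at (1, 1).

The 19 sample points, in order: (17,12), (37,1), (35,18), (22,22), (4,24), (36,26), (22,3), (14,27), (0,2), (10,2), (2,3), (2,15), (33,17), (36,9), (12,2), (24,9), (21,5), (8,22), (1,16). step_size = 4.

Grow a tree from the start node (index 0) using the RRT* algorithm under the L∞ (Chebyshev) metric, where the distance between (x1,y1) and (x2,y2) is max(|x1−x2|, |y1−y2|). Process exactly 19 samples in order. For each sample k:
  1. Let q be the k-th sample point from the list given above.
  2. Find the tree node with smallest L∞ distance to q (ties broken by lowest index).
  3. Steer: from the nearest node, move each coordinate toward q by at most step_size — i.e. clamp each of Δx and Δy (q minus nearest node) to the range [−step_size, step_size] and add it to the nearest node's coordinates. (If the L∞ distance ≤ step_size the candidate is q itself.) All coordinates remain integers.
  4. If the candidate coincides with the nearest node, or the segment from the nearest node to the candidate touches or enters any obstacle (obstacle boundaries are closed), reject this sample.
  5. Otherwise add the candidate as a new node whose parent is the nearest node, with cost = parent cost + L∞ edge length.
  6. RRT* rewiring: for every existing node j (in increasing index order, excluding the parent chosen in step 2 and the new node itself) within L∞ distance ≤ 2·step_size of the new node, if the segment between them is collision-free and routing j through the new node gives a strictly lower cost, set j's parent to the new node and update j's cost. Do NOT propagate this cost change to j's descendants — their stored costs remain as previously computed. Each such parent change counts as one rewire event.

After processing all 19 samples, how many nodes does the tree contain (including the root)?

Node count: 10

1. q=(17,12) nearest=0 d=16 new=(5,5) → add node 1 parent=0 cost=4
2. q=(37,1) nearest=1 d=32 new=(9,1) → blocked by [7,15]×[1,6], reject
3. q=(35,18) nearest=1 d=30 new=(9,9) → add node 2 parent=1 cost=8
4. q=(22,22) nearest=2 d=13 new=(13,13) → blocked by [12,18]×[7,13], reject
5. q=(4,24) nearest=2 d=15 new=(5,13) → add node 3 parent=2 cost=12
6. q=(36,26) nearest=2 d=27 new=(13,13) → blocked by [12,18]×[7,13], reject
7. q=(22,3) nearest=2 d=13 new=(13,5) → blocked by [7,15]×[1,6], reject
8. q=(14,27) nearest=3 d=14 new=(9,17) → add node 4 parent=3 cost=16
9. q=(0,2) nearest=0 d=1 new=(0,2) → add node 5 parent=0 cost=1
10. q=(10,2) nearest=1 d=5 new=(9,2) → blocked by [7,15]×[1,6], reject
11. q=(2,3) nearest=0 d=2 new=(2,3) → add node 6 parent=0 cost=2
12. q=(2,15) nearest=3 d=3 new=(2,15) → add node 7 parent=3 cost=15
13. q=(33,17) nearest=2 d=24 new=(13,13) → blocked by [12,18]×[7,13], reject
14. q=(36,9) nearest=2 d=27 new=(13,9) → blocked by [12,18]×[7,13], reject
15. q=(12,2) nearest=1 d=7 new=(9,2) → blocked by [7,15]×[1,6], reject
16. q=(24,9) nearest=2 d=15 new=(13,9) → blocked by [12,18]×[7,13], reject
17. q=(21,5) nearest=2 d=12 new=(13,5) → blocked by [7,15]×[1,6], reject
18. q=(8,22) nearest=4 d=5 new=(8,21) → add node 8 parent=4 cost=20
19. q=(1,16) nearest=7 d=1 new=(1,16) → add node 9 parent=7 cost=16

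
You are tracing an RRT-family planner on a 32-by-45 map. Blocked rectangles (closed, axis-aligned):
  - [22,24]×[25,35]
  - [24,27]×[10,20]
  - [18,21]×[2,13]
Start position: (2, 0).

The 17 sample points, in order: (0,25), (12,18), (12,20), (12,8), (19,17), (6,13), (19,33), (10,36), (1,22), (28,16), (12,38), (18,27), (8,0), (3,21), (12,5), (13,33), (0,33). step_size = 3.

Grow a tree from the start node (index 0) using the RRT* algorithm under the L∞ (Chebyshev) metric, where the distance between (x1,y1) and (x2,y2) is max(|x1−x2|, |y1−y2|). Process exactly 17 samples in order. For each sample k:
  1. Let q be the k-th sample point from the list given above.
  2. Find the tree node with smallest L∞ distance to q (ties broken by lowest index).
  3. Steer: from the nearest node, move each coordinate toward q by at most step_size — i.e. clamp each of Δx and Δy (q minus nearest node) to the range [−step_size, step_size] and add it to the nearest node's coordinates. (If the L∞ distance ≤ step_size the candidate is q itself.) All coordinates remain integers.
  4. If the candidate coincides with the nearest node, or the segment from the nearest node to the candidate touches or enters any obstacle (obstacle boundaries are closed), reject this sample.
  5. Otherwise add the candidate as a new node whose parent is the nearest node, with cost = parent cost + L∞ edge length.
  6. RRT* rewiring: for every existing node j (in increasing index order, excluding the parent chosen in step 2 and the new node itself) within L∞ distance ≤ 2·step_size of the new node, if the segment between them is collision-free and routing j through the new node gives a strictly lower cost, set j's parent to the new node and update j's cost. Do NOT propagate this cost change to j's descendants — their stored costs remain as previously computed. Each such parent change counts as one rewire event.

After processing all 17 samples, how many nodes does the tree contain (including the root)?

1. q=(0,25) nearest=0 d=25 new=(0,3) → add node 1 parent=0 cost=3
2. q=(12,18) nearest=1 d=15 new=(3,6) → add node 2 parent=1 cost=6
3. q=(12,20) nearest=2 d=14 new=(6,9) → add node 3 parent=2 cost=9
4. q=(12,8) nearest=3 d=6 new=(9,8) → add node 4 parent=3 cost=12
5. q=(19,17) nearest=4 d=10 new=(12,11) → add node 5 parent=4 cost=15
6. q=(6,13) nearest=3 d=4 new=(6,12) → add node 6 parent=3 cost=12
7. q=(19,33) nearest=6 d=21 new=(9,15) → add node 7 parent=6 cost=15
8. q=(10,36) nearest=7 d=21 new=(10,18) → add node 8 parent=7 cost=18
9. q=(1,22) nearest=7 d=8 new=(6,18) → add node 9 parent=7 cost=18
10. q=(28,16) nearest=5 d=16 new=(15,14) → add node 10 parent=5 cost=18
11. q=(12,38) nearest=8 d=20 new=(12,21) → add node 11 parent=8 cost=21
12. q=(18,27) nearest=11 d=6 new=(15,24) → add node 12 parent=11 cost=24
13. q=(8,0) nearest=0 d=6 new=(5,0) → add node 13 parent=0 cost=3
14. q=(3,21) nearest=9 d=3 new=(3,21) → add node 14 parent=9 cost=21
15. q=(12,5) nearest=4 d=3 new=(12,5) → add node 15 parent=4 cost=15
16. q=(13,33) nearest=12 d=9 new=(13,27) → add node 16 parent=12 cost=27
17. q=(0,33) nearest=11 d=12 new=(9,24) → add node 17 parent=11 cost=24

Node count: 18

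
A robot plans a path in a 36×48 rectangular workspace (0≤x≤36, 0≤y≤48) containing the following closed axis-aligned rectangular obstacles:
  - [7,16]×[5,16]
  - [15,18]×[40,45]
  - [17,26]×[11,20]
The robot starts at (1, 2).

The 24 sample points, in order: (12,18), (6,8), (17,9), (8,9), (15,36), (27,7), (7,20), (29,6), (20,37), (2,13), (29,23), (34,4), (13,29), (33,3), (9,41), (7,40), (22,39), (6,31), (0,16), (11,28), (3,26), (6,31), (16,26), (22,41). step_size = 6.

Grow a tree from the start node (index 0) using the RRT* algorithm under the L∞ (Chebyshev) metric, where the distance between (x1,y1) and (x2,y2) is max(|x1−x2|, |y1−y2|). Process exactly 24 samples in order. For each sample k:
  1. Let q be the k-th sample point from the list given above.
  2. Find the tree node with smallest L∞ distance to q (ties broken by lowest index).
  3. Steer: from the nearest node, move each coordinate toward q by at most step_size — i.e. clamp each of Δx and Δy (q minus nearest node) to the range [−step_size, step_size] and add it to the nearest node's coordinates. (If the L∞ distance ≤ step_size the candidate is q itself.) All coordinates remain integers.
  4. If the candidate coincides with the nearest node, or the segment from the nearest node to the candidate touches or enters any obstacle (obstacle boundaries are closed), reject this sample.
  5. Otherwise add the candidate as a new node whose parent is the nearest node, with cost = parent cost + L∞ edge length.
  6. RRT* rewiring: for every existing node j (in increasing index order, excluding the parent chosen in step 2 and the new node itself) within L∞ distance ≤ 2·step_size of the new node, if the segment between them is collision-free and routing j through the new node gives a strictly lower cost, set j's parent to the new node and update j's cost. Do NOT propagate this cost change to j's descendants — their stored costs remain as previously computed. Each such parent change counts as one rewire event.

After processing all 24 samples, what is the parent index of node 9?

1. q=(12,18) nearest=0 d=16 new=(7,8) → blocked by [7,16]×[5,16], reject
2. q=(6,8) nearest=0 d=6 new=(6,8) → add node 1 parent=0 cost=6
3. q=(17,9) nearest=1 d=11 new=(12,9) → blocked by [7,16]×[5,16], reject
4. q=(8,9) nearest=1 d=2 new=(8,9) → blocked by [7,16]×[5,16], reject
5. q=(15,36) nearest=1 d=28 new=(12,14) → blocked by [7,16]×[5,16], reject
6. q=(27,7) nearest=1 d=21 new=(12,7) → blocked by [7,16]×[5,16], reject
7. q=(7,20) nearest=1 d=12 new=(7,14) → blocked by [7,16]×[5,16], reject
8. q=(29,6) nearest=1 d=23 new=(12,6) → blocked by [7,16]×[5,16], reject
9. q=(20,37) nearest=1 d=29 new=(12,14) → blocked by [7,16]×[5,16], reject
10. q=(2,13) nearest=1 d=5 new=(2,13) → add node 2 parent=1 cost=11
11. q=(29,23) nearest=1 d=23 new=(12,14) → blocked by [7,16]×[5,16], reject
12. q=(34,4) nearest=1 d=28 new=(12,4) → blocked by [7,16]×[5,16], reject
13. q=(13,29) nearest=2 d=16 new=(8,19) → add node 3 parent=2 cost=17
14. q=(33,3) nearest=3 d=25 new=(14,13) → blocked by [7,16]×[5,16], reject
15. q=(9,41) nearest=3 d=22 new=(9,25) → add node 4 parent=3 cost=23
16. q=(7,40) nearest=4 d=15 new=(7,31) → add node 5 parent=4 cost=29
17. q=(22,39) nearest=4 d=14 new=(15,31) → add node 6 parent=4 cost=29
18. q=(6,31) nearest=5 d=1 new=(6,31) → add node 7 parent=5 cost=30
19. q=(0,16) nearest=2 d=3 new=(0,16) → add node 8 parent=2 cost=14
20. q=(11,28) nearest=4 d=3 new=(11,28) → add node 9 parent=4 cost=26
21. q=(3,26) nearest=5 d=5 new=(3,26) → add node 10 parent=5 cost=34
22. q=(6,31) nearest=7 d=0 → coincident, reject
23. q=(16,26) nearest=6 d=5 new=(16,26) → add node 11 parent=6 cost=34
24. q=(22,41) nearest=6 d=10 new=(21,37) → add node 12 parent=6 cost=35

Parent of node 9: 4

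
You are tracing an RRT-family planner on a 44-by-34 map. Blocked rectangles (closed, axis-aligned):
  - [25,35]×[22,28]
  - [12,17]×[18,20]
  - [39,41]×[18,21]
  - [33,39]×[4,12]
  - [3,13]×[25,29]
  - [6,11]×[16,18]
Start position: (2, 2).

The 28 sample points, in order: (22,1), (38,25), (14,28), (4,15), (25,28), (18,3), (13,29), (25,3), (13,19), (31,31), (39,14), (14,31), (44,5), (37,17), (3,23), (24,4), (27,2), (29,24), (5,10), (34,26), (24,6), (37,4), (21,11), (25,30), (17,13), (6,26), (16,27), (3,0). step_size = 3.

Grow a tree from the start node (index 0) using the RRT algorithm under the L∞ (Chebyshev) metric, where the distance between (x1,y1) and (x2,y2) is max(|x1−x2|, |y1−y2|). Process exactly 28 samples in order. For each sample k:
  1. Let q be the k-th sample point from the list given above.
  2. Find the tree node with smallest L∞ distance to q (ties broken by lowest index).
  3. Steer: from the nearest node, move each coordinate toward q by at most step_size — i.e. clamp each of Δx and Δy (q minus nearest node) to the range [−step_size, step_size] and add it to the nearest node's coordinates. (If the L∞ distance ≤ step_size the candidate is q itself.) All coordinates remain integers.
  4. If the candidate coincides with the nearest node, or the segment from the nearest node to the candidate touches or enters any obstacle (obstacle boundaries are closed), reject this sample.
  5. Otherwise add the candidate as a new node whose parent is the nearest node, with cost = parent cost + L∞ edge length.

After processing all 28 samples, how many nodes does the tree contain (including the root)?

Node count: 21

1. q=(22,1) nearest=0 d=20 new=(5,1) → add node 1 parent=0 cost=3
2. q=(38,25) nearest=1 d=33 new=(8,4) → add node 2 parent=1 cost=6
3. q=(14,28) nearest=2 d=24 new=(11,7) → add node 3 parent=2 cost=9
4. q=(4,15) nearest=3 d=8 new=(8,10) → add node 4 parent=3 cost=12
5. q=(25,28) nearest=4 d=18 new=(11,13) → add node 5 parent=4 cost=15
6. q=(18,3) nearest=3 d=7 new=(14,4) → add node 6 parent=3 cost=12
7. q=(13,29) nearest=5 d=16 new=(13,16) → add node 7 parent=5 cost=18
8. q=(25,3) nearest=6 d=11 new=(17,3) → add node 8 parent=6 cost=15
9. q=(13,19) nearest=7 d=3 new=(13,19) → blocked by [12,17]×[18,20], reject
10. q=(31,31) nearest=7 d=18 new=(16,19) → blocked by [12,17]×[18,20], reject
11. q=(39,14) nearest=8 d=22 new=(20,6) → add node 9 parent=8 cost=18
12. q=(14,31) nearest=7 d=15 new=(14,19) → blocked by [12,17]×[18,20], reject
13. q=(44,5) nearest=9 d=24 new=(23,5) → add node 10 parent=9 cost=21
14. q=(37,17) nearest=10 d=14 new=(26,8) → add node 11 parent=10 cost=24
15. q=(3,23) nearest=5 d=10 new=(8,16) → blocked by [6,11]×[16,18], reject
16. q=(24,4) nearest=10 d=1 new=(24,4) → add node 12 parent=10 cost=22
17. q=(27,2) nearest=12 d=3 new=(27,2) → add node 13 parent=12 cost=25
18. q=(29,24) nearest=7 d=16 new=(16,19) → blocked by [12,17]×[18,20], reject
19. q=(5,10) nearest=4 d=3 new=(5,10) → add node 14 parent=4 cost=15
20. q=(34,26) nearest=11 d=18 new=(29,11) → add node 15 parent=11 cost=27
21. q=(24,6) nearest=10 d=1 new=(24,6) → add node 16 parent=10 cost=22
22. q=(37,4) nearest=15 d=8 new=(32,8) → add node 17 parent=15 cost=30
23. q=(21,11) nearest=9 d=5 new=(21,9) → add node 18 parent=9 cost=21
24. q=(25,30) nearest=7 d=14 new=(16,19) → blocked by [12,17]×[18,20], reject
25. q=(17,13) nearest=7 d=4 new=(16,13) → add node 19 parent=7 cost=21
26. q=(6,26) nearest=7 d=10 new=(10,19) → blocked by [6,11]×[16,18], reject
27. q=(16,27) nearest=7 d=11 new=(16,19) → blocked by [12,17]×[18,20], reject
28. q=(3,0) nearest=0 d=2 new=(3,0) → add node 20 parent=0 cost=2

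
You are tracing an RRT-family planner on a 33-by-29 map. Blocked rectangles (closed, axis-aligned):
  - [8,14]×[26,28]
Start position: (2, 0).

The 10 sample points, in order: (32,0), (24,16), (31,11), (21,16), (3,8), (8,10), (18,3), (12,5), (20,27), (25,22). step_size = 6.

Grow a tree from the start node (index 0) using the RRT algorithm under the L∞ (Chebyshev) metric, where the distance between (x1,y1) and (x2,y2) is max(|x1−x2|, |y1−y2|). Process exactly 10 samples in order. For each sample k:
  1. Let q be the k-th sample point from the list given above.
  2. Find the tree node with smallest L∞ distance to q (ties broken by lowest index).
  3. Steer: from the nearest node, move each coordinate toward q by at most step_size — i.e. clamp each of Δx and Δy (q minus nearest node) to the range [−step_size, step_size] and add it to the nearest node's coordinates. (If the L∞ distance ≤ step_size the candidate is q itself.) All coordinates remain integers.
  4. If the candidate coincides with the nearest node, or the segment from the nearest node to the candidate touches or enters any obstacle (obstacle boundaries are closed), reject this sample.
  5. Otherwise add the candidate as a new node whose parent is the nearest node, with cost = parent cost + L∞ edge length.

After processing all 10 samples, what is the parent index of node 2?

1. q=(32,0) nearest=0 d=30 new=(8,0) → add node 1 parent=0 cost=6
2. q=(24,16) nearest=1 d=16 new=(14,6) → add node 2 parent=1 cost=12
3. q=(31,11) nearest=2 d=17 new=(20,11) → add node 3 parent=2 cost=18
4. q=(21,16) nearest=3 d=5 new=(21,16) → add node 4 parent=3 cost=23
5. q=(3,8) nearest=0 d=8 new=(3,6) → add node 5 parent=0 cost=6
6. q=(8,10) nearest=5 d=5 new=(8,10) → add node 6 parent=5 cost=11
7. q=(18,3) nearest=2 d=4 new=(18,3) → add node 7 parent=2 cost=16
8. q=(12,5) nearest=2 d=2 new=(12,5) → add node 8 parent=2 cost=14
9. q=(20,27) nearest=4 d=11 new=(20,22) → add node 9 parent=4 cost=29
10. q=(25,22) nearest=9 d=5 new=(25,22) → add node 10 parent=9 cost=34

Parent of node 2: 1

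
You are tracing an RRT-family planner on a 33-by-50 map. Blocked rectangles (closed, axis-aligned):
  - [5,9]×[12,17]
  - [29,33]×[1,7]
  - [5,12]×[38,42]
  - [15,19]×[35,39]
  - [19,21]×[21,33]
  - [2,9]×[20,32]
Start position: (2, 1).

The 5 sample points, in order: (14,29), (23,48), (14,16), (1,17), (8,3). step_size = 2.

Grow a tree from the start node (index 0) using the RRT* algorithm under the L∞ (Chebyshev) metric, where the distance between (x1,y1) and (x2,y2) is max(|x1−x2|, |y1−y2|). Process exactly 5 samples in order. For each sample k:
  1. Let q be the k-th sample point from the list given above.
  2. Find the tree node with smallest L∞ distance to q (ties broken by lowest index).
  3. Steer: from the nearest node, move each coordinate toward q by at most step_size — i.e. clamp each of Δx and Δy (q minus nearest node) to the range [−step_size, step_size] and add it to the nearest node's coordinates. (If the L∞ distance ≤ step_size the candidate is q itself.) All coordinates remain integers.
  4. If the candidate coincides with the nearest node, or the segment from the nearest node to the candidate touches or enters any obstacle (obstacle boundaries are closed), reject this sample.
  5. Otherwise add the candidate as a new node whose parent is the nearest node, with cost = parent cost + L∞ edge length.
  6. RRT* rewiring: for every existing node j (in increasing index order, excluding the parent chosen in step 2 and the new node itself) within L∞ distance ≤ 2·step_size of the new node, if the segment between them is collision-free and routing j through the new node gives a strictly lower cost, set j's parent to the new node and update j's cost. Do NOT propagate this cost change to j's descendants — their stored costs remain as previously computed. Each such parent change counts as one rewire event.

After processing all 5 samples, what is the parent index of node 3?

Parent of node 3: 2

1. q=(14,29) nearest=0 d=28 new=(4,3) → add node 1 parent=0 cost=2
2. q=(23,48) nearest=1 d=45 new=(6,5) → add node 2 parent=1 cost=4
3. q=(14,16) nearest=2 d=11 new=(8,7) → add node 3 parent=2 cost=6
4. q=(1,17) nearest=3 d=10 new=(6,9) → add node 4 parent=3 cost=8
5. q=(8,3) nearest=2 d=2 new=(8,3) → add node 5 parent=2 cost=6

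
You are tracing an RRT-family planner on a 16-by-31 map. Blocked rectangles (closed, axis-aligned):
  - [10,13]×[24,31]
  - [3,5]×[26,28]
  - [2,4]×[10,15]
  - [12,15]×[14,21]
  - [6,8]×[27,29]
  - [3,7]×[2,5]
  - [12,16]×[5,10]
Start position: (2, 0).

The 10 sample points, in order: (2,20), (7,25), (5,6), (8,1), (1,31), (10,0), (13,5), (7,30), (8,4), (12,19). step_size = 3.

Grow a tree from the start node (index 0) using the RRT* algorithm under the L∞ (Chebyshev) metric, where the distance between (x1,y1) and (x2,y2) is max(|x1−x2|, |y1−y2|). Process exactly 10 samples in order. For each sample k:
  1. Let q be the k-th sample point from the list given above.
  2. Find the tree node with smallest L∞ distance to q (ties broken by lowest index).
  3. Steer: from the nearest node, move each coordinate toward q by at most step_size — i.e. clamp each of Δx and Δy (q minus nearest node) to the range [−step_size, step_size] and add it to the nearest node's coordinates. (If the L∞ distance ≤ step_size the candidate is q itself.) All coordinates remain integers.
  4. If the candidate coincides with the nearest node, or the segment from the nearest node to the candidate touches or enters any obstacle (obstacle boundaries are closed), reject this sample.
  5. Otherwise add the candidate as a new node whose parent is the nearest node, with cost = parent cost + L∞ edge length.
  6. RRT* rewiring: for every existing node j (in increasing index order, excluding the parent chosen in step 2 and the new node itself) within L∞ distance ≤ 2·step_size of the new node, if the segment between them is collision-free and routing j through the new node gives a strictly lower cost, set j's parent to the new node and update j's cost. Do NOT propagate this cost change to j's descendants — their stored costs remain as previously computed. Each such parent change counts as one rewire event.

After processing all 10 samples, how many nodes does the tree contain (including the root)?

Node count: 8

1. q=(2,20) nearest=0 d=20 new=(2,3) → add node 1 parent=0 cost=3
2. q=(7,25) nearest=1 d=22 new=(5,6) → blocked by [3,7]×[2,5], reject
3. q=(5,6) nearest=1 d=3 new=(5,6) → blocked by [3,7]×[2,5], reject
4. q=(8,1) nearest=0 d=6 new=(5,1) → add node 2 parent=0 cost=3
5. q=(1,31) nearest=1 d=28 new=(1,6) → add node 3 parent=1 cost=6
6. q=(10,0) nearest=2 d=5 new=(8,0) → add node 4 parent=2 cost=6
7. q=(13,5) nearest=4 d=5 new=(11,3) → add node 5 parent=4 cost=9
8. q=(7,30) nearest=3 d=24 new=(4,9) → add node 6 parent=3 cost=9
9. q=(8,4) nearest=2 d=3 new=(8,4) → blocked by [3,7]×[2,5], reject
10. q=(12,19) nearest=6 d=10 new=(7,12) → add node 7 parent=6 cost=12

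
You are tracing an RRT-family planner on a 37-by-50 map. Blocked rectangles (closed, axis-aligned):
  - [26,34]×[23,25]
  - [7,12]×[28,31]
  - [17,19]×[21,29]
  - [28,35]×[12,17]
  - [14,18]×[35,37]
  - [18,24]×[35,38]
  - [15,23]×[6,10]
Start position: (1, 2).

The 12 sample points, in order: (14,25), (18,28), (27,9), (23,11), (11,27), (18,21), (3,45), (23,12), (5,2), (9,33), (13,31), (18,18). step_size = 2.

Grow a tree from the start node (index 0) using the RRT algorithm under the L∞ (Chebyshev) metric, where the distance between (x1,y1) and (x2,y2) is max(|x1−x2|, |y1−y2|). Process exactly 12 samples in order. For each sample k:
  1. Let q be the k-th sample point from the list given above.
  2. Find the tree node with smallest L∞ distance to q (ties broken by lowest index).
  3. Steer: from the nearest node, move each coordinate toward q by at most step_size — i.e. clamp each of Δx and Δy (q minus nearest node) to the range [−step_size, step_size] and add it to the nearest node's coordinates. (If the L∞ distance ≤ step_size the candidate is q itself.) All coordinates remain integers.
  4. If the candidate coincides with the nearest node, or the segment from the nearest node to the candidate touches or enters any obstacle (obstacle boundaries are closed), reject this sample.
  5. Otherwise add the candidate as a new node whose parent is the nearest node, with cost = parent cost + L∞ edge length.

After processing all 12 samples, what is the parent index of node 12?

1. q=(14,25) nearest=0 d=23 new=(3,4) → add node 1 parent=0 cost=2
2. q=(18,28) nearest=1 d=24 new=(5,6) → add node 2 parent=1 cost=4
3. q=(27,9) nearest=2 d=22 new=(7,8) → add node 3 parent=2 cost=6
4. q=(23,11) nearest=3 d=16 new=(9,10) → add node 4 parent=3 cost=8
5. q=(11,27) nearest=4 d=17 new=(11,12) → add node 5 parent=4 cost=10
6. q=(18,21) nearest=5 d=9 new=(13,14) → add node 6 parent=5 cost=12
7. q=(3,45) nearest=6 d=31 new=(11,16) → add node 7 parent=6 cost=14
8. q=(23,12) nearest=6 d=10 new=(15,12) → add node 8 parent=6 cost=14
9. q=(5,2) nearest=1 d=2 new=(5,2) → add node 9 parent=1 cost=4
10. q=(9,33) nearest=7 d=17 new=(9,18) → add node 10 parent=7 cost=16
11. q=(13,31) nearest=10 d=13 new=(11,20) → add node 11 parent=10 cost=18
12. q=(18,18) nearest=6 d=5 new=(15,16) → add node 12 parent=6 cost=14

Parent of node 12: 6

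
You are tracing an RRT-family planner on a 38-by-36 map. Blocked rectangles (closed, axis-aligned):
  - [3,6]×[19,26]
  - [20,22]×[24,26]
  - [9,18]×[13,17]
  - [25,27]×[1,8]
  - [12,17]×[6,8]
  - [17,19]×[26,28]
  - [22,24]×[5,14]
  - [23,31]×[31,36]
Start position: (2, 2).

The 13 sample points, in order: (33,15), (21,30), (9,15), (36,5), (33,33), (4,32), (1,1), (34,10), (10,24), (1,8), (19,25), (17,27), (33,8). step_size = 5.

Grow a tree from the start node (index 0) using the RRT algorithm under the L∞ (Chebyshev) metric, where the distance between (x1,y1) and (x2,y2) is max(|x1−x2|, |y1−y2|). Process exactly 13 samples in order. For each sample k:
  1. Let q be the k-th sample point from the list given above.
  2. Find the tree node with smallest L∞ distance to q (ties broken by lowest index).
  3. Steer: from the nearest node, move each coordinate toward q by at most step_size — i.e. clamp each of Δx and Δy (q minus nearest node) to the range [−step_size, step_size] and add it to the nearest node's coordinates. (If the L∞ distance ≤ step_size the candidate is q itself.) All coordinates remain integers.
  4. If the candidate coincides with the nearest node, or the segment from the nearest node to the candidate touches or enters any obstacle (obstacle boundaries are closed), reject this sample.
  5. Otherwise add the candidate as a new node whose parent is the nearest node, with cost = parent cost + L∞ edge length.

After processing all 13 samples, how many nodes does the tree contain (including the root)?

Node count: 6

1. q=(33,15) nearest=0 d=31 new=(7,7) → add node 1 parent=0 cost=5
2. q=(21,30) nearest=1 d=23 new=(12,12) → add node 2 parent=1 cost=10
3. q=(9,15) nearest=2 d=3 new=(9,15) → blocked by [9,18]×[13,17], reject
4. q=(36,5) nearest=2 d=24 new=(17,7) → blocked by [12,17]×[6,8], reject
5. q=(33,33) nearest=2 d=21 new=(17,17) → blocked by [9,18]×[13,17], reject
6. q=(4,32) nearest=2 d=20 new=(7,17) → blocked by [9,18]×[13,17], reject
7. q=(1,1) nearest=0 d=1 new=(1,1) → add node 3 parent=0 cost=1
8. q=(34,10) nearest=2 d=22 new=(17,10) → add node 4 parent=2 cost=15
9. q=(10,24) nearest=2 d=12 new=(10,17) → blocked by [9,18]×[13,17], reject
10. q=(1,8) nearest=0 d=6 new=(1,7) → add node 5 parent=0 cost=5
11. q=(19,25) nearest=2 d=13 new=(17,17) → blocked by [9,18]×[13,17], reject
12. q=(17,27) nearest=2 d=15 new=(17,17) → blocked by [9,18]×[13,17], reject
13. q=(33,8) nearest=4 d=16 new=(22,8) → blocked by [22,24]×[5,14], reject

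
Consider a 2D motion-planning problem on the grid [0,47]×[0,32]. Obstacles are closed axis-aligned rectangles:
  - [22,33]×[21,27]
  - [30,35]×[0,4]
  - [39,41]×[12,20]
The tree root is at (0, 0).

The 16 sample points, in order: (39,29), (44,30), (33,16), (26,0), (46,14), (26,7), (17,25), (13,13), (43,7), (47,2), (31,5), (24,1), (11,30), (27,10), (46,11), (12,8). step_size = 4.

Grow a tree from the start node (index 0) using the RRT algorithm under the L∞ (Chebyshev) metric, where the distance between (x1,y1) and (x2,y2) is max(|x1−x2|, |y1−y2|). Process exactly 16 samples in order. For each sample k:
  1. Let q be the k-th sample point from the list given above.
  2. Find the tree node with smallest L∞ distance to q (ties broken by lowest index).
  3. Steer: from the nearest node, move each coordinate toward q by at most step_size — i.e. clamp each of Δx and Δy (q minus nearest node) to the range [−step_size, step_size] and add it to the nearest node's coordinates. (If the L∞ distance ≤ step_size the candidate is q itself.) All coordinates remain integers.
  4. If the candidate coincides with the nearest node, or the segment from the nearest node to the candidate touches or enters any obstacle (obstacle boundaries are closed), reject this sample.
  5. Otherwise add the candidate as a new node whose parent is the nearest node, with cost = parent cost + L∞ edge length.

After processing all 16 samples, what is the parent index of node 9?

Parent of node 9: 6

1. q=(39,29) nearest=0 d=39 new=(4,4) → add node 1 parent=0 cost=4
2. q=(44,30) nearest=1 d=40 new=(8,8) → add node 2 parent=1 cost=8
3. q=(33,16) nearest=2 d=25 new=(12,12) → add node 3 parent=2 cost=12
4. q=(26,0) nearest=3 d=14 new=(16,8) → add node 4 parent=3 cost=16
5. q=(46,14) nearest=4 d=30 new=(20,12) → add node 5 parent=4 cost=20
6. q=(26,7) nearest=5 d=6 new=(24,8) → add node 6 parent=5 cost=24
7. q=(17,25) nearest=3 d=13 new=(16,16) → add node 7 parent=3 cost=16
8. q=(13,13) nearest=3 d=1 new=(13,13) → add node 8 parent=3 cost=13
9. q=(43,7) nearest=6 d=19 new=(28,7) → add node 9 parent=6 cost=28
10. q=(47,2) nearest=9 d=19 new=(32,3) → blocked by [30,35]×[0,4], reject
11. q=(31,5) nearest=9 d=3 new=(31,5) → add node 10 parent=9 cost=31
12. q=(24,1) nearest=9 d=6 new=(24,3) → add node 11 parent=9 cost=32
13. q=(11,30) nearest=7 d=14 new=(12,20) → add node 12 parent=7 cost=20
14. q=(27,10) nearest=6 d=3 new=(27,10) → add node 13 parent=6 cost=27
15. q=(46,11) nearest=10 d=15 new=(35,9) → add node 14 parent=10 cost=35
16. q=(12,8) nearest=2 d=4 new=(12,8) → add node 15 parent=2 cost=12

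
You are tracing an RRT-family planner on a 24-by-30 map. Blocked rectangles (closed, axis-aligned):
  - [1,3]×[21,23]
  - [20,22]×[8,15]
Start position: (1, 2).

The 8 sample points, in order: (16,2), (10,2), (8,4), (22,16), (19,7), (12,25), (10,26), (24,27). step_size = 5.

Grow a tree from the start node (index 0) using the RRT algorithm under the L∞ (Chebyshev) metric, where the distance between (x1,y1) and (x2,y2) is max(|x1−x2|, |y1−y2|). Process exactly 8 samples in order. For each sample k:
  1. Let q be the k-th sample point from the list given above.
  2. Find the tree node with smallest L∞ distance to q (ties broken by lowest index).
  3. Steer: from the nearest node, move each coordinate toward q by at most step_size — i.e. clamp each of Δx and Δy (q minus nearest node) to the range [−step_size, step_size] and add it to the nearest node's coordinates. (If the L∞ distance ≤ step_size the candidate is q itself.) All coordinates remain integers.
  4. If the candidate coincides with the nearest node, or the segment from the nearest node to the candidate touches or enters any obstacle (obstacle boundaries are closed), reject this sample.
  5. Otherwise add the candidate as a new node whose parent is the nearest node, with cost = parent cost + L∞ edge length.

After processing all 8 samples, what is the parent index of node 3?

1. q=(16,2) nearest=0 d=15 new=(6,2) → add node 1 parent=0 cost=5
2. q=(10,2) nearest=1 d=4 new=(10,2) → add node 2 parent=1 cost=9
3. q=(8,4) nearest=1 d=2 new=(8,4) → add node 3 parent=1 cost=7
4. q=(22,16) nearest=2 d=14 new=(15,7) → add node 4 parent=2 cost=14
5. q=(19,7) nearest=4 d=4 new=(19,7) → add node 5 parent=4 cost=18
6. q=(12,25) nearest=4 d=18 new=(12,12) → add node 6 parent=4 cost=19
7. q=(10,26) nearest=6 d=14 new=(10,17) → add node 7 parent=6 cost=24
8. q=(24,27) nearest=7 d=14 new=(15,22) → add node 8 parent=7 cost=29

Parent of node 3: 1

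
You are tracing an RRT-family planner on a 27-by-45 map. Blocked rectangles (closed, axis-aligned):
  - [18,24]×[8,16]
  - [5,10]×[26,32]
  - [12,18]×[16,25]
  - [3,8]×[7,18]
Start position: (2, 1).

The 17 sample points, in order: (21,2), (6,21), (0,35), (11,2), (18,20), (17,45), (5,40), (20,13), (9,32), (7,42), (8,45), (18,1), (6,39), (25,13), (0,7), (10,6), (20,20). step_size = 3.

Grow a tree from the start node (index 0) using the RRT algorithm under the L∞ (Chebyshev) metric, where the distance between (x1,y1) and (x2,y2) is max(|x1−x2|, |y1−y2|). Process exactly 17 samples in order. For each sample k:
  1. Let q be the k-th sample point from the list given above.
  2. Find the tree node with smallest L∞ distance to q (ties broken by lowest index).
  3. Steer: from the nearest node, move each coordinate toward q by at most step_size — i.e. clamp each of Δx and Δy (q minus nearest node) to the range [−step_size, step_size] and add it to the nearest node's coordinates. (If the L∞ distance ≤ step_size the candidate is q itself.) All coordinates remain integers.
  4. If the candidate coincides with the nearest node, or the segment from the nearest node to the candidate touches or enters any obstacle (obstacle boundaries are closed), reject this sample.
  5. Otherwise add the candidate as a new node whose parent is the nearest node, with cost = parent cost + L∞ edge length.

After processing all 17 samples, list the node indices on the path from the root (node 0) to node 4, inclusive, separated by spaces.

1. q=(21,2) nearest=0 d=19 new=(5,2) → add node 1 parent=0 cost=3
2. q=(6,21) nearest=1 d=19 new=(6,5) → add node 2 parent=1 cost=6
3. q=(0,35) nearest=2 d=30 new=(3,8) → blocked by [3,8]×[7,18], reject
4. q=(11,2) nearest=2 d=5 new=(9,2) → add node 3 parent=2 cost=9
5. q=(18,20) nearest=2 d=15 new=(9,8) → blocked by [3,8]×[7,18], reject
6. q=(17,45) nearest=2 d=40 new=(9,8) → blocked by [3,8]×[7,18], reject
7. q=(5,40) nearest=2 d=35 new=(5,8) → blocked by [3,8]×[7,18], reject
8. q=(20,13) nearest=3 d=11 new=(12,5) → add node 4 parent=3 cost=12
9. q=(9,32) nearest=2 d=27 new=(9,8) → blocked by [3,8]×[7,18], reject
10. q=(7,42) nearest=2 d=37 new=(7,8) → blocked by [3,8]×[7,18], reject
11. q=(8,45) nearest=2 d=40 new=(8,8) → blocked by [3,8]×[7,18], reject
12. q=(18,1) nearest=4 d=6 new=(15,2) → add node 5 parent=4 cost=15
13. q=(6,39) nearest=2 d=34 new=(6,8) → blocked by [3,8]×[7,18], reject
14. q=(25,13) nearest=5 d=11 new=(18,5) → add node 6 parent=5 cost=18
15. q=(0,7) nearest=1 d=5 new=(2,5) → add node 7 parent=1 cost=6
16. q=(10,6) nearest=4 d=2 new=(10,6) → add node 8 parent=4 cost=14
17. q=(20,20) nearest=8 d=14 new=(13,9) → add node 9 parent=8 cost=17

Path: 0 1 2 3 4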